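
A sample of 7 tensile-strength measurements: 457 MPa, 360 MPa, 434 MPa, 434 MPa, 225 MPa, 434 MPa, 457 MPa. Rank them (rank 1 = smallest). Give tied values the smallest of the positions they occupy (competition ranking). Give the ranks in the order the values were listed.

6, 2, 3, 3, 1, 3, 6

Sorted (ascending): 225, 360, 434, 434, 434, 457, 457
The 3 values of 434 occupy positions 3–5 → each gets rank 3.
The 2 values of 457 occupy positions 6–7 → each gets rank 6.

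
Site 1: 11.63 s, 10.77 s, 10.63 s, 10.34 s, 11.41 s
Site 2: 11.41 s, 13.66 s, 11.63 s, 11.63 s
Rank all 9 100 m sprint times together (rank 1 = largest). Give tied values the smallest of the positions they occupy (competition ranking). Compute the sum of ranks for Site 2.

Sorted (descending): 13.66, 11.63, 11.63, 11.63, 11.41, 11.41, 10.77, 10.63, 10.34
The 3 values of 11.63 occupy positions 2–4 → each gets rank 2.
The 2 values of 11.41 occupy positions 5–6 → each gets rank 5.
Site 2 values → pooled ranks: 11.41→5, 13.66→1, 11.63→2, 11.63→2
Rank sum = 5 + 1 + 2 + 2 = 10

10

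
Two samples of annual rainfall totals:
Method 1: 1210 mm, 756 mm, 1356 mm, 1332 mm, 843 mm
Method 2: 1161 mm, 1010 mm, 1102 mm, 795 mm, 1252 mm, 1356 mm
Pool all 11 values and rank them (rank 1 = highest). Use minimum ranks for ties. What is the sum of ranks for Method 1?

29

Sorted (descending): 1356, 1356, 1332, 1252, 1210, 1161, 1102, 1010, 843, 795, 756
The 2 values of 1356 occupy positions 1–2 → each gets rank 1.
Method 1 values → pooled ranks: 1210→5, 756→11, 1356→1, 1332→3, 843→9
Rank sum = 5 + 11 + 1 + 3 + 9 = 29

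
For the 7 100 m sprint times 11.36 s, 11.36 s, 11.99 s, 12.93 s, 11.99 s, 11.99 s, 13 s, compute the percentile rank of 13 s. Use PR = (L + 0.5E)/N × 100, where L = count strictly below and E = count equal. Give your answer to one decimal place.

92.9

N = 7.
Strictly below 13: 6. Equal to 13: 1.
PR = (6 + 0.5·1)/7 × 100 = 92.9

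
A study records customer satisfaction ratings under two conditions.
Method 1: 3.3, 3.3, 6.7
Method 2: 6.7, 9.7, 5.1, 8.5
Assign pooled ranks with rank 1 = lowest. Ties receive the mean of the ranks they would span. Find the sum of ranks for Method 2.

Sorted (ascending): 3.3, 3.3, 5.1, 6.7, 6.7, 8.5, 9.7
The 2 values of 3.3 occupy positions 1–2 → average rank (1+2)/2 = 1.5.
The 2 values of 6.7 occupy positions 4–5 → average rank (4+5)/2 = 4.5.
Method 2 values → pooled ranks: 6.7→4.5, 9.7→7, 5.1→3, 8.5→6
Rank sum = 4.5 + 7 + 3 + 6 = 20.5

20.5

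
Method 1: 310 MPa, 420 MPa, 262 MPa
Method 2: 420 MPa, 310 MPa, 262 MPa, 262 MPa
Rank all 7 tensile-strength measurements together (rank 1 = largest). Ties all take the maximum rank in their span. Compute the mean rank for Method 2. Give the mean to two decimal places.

5.00

Sorted (descending): 420, 420, 310, 310, 262, 262, 262
The 2 values of 420 occupy positions 1–2 → each gets rank 2.
The 2 values of 310 occupy positions 3–4 → each gets rank 4.
The 3 values of 262 occupy positions 5–7 → each gets rank 7.
Method 2 values → pooled ranks: 420→2, 310→4, 262→7, 262→7
Mean rank = (2 + 4 + 7 + 7) / 4 = 5.00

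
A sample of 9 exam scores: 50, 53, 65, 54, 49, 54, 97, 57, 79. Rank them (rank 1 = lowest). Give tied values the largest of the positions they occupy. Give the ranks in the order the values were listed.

Sorted (ascending): 49, 50, 53, 54, 54, 57, 65, 79, 97
The 2 values of 54 occupy positions 4–5 → each gets rank 5.

2, 3, 7, 5, 1, 5, 9, 6, 8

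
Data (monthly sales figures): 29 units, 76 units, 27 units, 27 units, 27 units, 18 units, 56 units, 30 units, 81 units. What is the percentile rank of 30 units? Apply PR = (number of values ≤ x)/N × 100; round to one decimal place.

66.7

N = 9.
Strictly below 30: 5. Equal to 30: 1.
PR = 6/9 × 100 = 66.7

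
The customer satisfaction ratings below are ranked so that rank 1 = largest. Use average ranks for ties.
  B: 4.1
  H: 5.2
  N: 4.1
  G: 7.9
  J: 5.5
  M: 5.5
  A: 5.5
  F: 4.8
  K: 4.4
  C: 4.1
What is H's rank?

Sorted (descending): 7.9, 5.5, 5.5, 5.5, 5.2, 4.8, 4.4, 4.1, 4.1, 4.1
The 3 values of 5.5 occupy positions 2–4 → average rank 3.
The 3 values of 4.1 occupy positions 8–10 → average rank 9.
H has value 5.2 → rank 5.

5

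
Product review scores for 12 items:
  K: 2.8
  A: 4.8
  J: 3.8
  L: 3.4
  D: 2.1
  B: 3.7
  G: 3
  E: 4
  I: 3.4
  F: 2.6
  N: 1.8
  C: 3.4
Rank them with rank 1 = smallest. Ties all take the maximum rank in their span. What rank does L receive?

Sorted (ascending): 1.8, 2.1, 2.6, 2.8, 3, 3.4, 3.4, 3.4, 3.7, 3.8, 4, 4.8
The 3 values of 3.4 occupy positions 6–8 → each gets rank 8.
L has value 3.4 → rank 8.

8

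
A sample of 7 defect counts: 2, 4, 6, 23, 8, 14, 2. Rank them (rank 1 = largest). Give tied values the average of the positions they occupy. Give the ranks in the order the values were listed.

6.5, 5, 4, 1, 3, 2, 6.5

Sorted (descending): 23, 14, 8, 6, 4, 2, 2
The 2 values of 2 occupy positions 6–7 → average rank (6+7)/2 = 6.5.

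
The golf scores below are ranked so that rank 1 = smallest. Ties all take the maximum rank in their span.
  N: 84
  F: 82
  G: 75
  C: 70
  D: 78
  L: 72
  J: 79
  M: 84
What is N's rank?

8

Sorted (ascending): 70, 72, 75, 78, 79, 82, 84, 84
The 2 values of 84 occupy positions 7–8 → each gets rank 8.
N has value 84 → rank 8.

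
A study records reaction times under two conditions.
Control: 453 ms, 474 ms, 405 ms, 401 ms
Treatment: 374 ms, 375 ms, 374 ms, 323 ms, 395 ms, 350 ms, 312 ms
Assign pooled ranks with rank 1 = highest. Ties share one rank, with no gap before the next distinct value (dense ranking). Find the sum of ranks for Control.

Sorted (descending): 474, 453, 405, 401, 395, 375, 374, 374, 350, 323, 312
The 2 values of 374 share dense rank 7.
Remaining distinct values take the next consecutive integers.
Control values → pooled ranks: 453→2, 474→1, 405→3, 401→4
Rank sum = 2 + 1 + 3 + 4 = 10

10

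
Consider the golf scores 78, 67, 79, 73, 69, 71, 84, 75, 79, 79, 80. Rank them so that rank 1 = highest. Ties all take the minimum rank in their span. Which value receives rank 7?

75

Sorted (descending): 84, 80, 79, 79, 79, 78, 75, 73, 71, 69, 67
The 3 values of 79 occupy positions 3–5 → each gets rank 3.
Rank 7 → value 75.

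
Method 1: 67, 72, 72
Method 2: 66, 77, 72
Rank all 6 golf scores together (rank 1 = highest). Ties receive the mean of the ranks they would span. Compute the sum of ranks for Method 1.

Sorted (descending): 77, 72, 72, 72, 67, 66
The 3 values of 72 occupy positions 2–4 → average rank 3.
Method 1 values → pooled ranks: 67→5, 72→3, 72→3
Rank sum = 5 + 3 + 3 = 11

11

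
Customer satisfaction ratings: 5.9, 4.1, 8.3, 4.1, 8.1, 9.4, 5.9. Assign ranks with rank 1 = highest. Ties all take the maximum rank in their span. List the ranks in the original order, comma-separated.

5, 7, 2, 7, 3, 1, 5

Sorted (descending): 9.4, 8.3, 8.1, 5.9, 5.9, 4.1, 4.1
The 2 values of 5.9 occupy positions 4–5 → each gets rank 5.
The 2 values of 4.1 occupy positions 6–7 → each gets rank 7.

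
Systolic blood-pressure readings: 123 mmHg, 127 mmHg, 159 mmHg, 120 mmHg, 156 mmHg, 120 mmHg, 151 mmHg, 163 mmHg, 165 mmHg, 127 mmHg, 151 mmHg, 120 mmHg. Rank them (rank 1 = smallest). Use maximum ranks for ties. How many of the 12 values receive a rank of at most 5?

Sorted (ascending): 120, 120, 120, 123, 127, 127, 151, 151, 156, 159, 163, 165
The 3 values of 120 occupy positions 1–3 → each gets rank 3.
The 2 values of 127 occupy positions 5–6 → each gets rank 6.
The 2 values of 151 occupy positions 7–8 → each gets rank 8.
Ranks ≤ 5: {3, 3, 3, 4} → 4 values.

4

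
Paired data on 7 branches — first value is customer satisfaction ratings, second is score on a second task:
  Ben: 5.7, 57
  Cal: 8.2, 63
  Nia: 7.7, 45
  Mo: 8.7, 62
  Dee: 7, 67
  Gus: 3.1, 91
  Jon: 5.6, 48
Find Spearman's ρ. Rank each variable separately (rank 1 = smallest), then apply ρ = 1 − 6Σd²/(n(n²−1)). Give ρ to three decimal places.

-0.179

Ranks of variable 1: 3, 6, 5, 7, 4, 1, 2
Ranks of variable 2: 3, 5, 1, 4, 6, 7, 2
d = r₁ − r₂: 0, 1, 4, 3, -2, -6, 0
d²: 0, 1, 16, 9, 4, 36, 0; Σd² = 66
ρ = 1 − 6·66/(7·48) = 1 − 396/336 = -0.179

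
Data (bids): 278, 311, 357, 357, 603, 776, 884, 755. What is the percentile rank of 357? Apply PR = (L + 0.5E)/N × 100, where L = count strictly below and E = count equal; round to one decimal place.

N = 8.
Strictly below 357: 2. Equal to 357: 2.
PR = (2 + 0.5·2)/8 × 100 = 37.5

37.5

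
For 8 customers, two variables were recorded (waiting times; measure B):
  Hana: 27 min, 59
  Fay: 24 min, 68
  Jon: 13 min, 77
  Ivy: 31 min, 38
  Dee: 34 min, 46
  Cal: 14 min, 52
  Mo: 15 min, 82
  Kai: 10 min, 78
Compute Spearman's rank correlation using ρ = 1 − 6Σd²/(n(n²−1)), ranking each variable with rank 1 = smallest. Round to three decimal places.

-0.714

Ranks of variable 1: 6, 5, 2, 7, 8, 3, 4, 1
Ranks of variable 2: 4, 5, 6, 1, 2, 3, 8, 7
d = r₁ − r₂: 2, 0, -4, 6, 6, 0, -4, -6
d²: 4, 0, 16, 36, 36, 0, 16, 36; Σd² = 144
ρ = 1 − 6·144/(8·63) = 1 − 864/504 = -0.714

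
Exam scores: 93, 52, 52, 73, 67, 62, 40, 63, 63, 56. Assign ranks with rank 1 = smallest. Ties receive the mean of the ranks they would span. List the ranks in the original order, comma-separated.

10, 2.5, 2.5, 9, 8, 5, 1, 6.5, 6.5, 4

Sorted (ascending): 40, 52, 52, 56, 62, 63, 63, 67, 73, 93
The 2 values of 52 occupy positions 2–3 → average rank (2+3)/2 = 2.5.
The 2 values of 63 occupy positions 6–7 → average rank (6+7)/2 = 6.5.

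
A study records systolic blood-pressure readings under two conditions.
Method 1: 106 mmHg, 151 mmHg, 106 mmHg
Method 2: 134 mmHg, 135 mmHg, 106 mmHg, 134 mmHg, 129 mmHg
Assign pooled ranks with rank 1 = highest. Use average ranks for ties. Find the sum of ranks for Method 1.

15

Sorted (descending): 151, 135, 134, 134, 129, 106, 106, 106
The 2 values of 134 occupy positions 3–4 → average rank (3+4)/2 = 3.5.
The 3 values of 106 occupy positions 6–8 → average rank 7.
Method 1 values → pooled ranks: 106→7, 151→1, 106→7
Rank sum = 7 + 1 + 7 = 15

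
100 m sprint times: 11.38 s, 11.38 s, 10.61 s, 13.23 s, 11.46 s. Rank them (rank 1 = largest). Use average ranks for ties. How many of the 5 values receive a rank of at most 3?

2

Sorted (descending): 13.23, 11.46, 11.38, 11.38, 10.61
The 2 values of 11.38 occupy positions 3–4 → average rank (3+4)/2 = 3.5.
Ranks ≤ 3: {1, 2} → 2 values.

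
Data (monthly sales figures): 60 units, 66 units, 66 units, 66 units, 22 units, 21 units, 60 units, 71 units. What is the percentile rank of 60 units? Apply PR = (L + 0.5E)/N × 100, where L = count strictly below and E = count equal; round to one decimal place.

37.5

N = 8.
Strictly below 60: 2. Equal to 60: 2.
PR = (2 + 0.5·2)/8 × 100 = 37.5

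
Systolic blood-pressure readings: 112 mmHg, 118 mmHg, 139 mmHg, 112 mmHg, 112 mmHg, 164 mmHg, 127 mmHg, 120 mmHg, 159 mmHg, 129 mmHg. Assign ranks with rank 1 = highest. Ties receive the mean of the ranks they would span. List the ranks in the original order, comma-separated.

9, 7, 3, 9, 9, 1, 5, 6, 2, 4

Sorted (descending): 164, 159, 139, 129, 127, 120, 118, 112, 112, 112
The 3 values of 112 occupy positions 8–10 → average rank 9.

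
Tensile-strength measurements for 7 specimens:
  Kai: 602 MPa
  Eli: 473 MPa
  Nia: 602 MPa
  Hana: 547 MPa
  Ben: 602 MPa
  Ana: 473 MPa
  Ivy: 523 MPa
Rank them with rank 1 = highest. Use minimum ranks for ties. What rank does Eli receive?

Sorted (descending): 602, 602, 602, 547, 523, 473, 473
The 3 values of 602 occupy positions 1–3 → each gets rank 1.
The 2 values of 473 occupy positions 6–7 → each gets rank 6.
Eli has value 473 MPa → rank 6.

6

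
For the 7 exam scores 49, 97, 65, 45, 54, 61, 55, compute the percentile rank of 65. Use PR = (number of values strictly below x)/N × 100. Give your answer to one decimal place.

N = 7.
Strictly below 65: 5. Equal to 65: 1.
PR = 5/7 × 100 = 71.4

71.4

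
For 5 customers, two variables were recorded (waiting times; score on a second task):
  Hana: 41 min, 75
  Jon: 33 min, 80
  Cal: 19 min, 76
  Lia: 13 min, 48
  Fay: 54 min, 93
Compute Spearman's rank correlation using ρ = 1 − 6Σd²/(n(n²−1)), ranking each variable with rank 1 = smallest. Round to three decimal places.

0.700

Ranks of variable 1: 4, 3, 2, 1, 5
Ranks of variable 2: 2, 4, 3, 1, 5
d = r₁ − r₂: 2, -1, -1, 0, 0
d²: 4, 1, 1, 0, 0; Σd² = 6
ρ = 1 − 6·6/(5·24) = 1 − 36/120 = 0.700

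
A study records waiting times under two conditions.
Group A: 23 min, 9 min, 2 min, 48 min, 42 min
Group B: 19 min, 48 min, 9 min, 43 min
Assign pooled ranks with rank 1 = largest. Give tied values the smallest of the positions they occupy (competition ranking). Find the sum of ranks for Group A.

Sorted (descending): 48, 48, 43, 42, 23, 19, 9, 9, 2
The 2 values of 48 occupy positions 1–2 → each gets rank 1.
The 2 values of 9 occupy positions 7–8 → each gets rank 7.
Group A values → pooled ranks: 23→5, 9→7, 2→9, 48→1, 42→4
Rank sum = 5 + 7 + 9 + 1 + 4 = 26

26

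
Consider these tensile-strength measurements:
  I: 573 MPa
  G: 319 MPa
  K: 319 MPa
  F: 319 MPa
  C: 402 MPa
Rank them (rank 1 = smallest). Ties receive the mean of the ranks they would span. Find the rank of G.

2

Sorted (ascending): 319, 319, 319, 402, 573
The 3 values of 319 occupy positions 1–3 → average rank 2.
G has value 319 MPa → rank 2.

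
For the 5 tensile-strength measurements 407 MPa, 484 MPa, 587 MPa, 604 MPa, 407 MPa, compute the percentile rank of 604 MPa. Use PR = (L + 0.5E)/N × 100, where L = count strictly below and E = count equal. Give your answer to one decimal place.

90.0

N = 5.
Strictly below 604: 4. Equal to 604: 1.
PR = (4 + 0.5·1)/5 × 100 = 90.0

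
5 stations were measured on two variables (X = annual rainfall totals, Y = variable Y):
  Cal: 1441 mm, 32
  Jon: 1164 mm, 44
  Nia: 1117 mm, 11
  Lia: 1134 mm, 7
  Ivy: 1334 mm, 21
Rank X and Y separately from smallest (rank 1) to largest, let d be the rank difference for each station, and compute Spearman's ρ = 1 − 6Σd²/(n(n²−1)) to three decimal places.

Ranks of variable 1: 5, 3, 1, 2, 4
Ranks of variable 2: 4, 5, 2, 1, 3
d = r₁ − r₂: 1, -2, -1, 1, 1
d²: 1, 4, 1, 1, 1; Σd² = 8
ρ = 1 − 6·8/(5·24) = 1 − 48/120 = 0.600

0.600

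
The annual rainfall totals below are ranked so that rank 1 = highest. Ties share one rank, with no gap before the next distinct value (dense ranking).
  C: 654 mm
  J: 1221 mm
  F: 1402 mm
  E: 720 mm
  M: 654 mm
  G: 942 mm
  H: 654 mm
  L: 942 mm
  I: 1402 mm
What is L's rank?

3

Sorted (descending): 1402, 1402, 1221, 942, 942, 720, 654, 654, 654
The 2 values of 1402 share dense rank 1.
The 2 values of 942 share dense rank 3.
The 3 values of 654 share dense rank 5.
Remaining distinct values take the next consecutive integers.
L has value 942 mm → rank 3.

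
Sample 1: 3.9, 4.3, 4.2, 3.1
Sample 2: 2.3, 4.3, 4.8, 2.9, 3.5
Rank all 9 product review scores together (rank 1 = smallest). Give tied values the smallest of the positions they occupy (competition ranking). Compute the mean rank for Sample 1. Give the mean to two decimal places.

Sorted (ascending): 2.3, 2.9, 3.1, 3.5, 3.9, 4.2, 4.3, 4.3, 4.8
The 2 values of 4.3 occupy positions 7–8 → each gets rank 7.
Sample 1 values → pooled ranks: 3.9→5, 4.3→7, 4.2→6, 3.1→3
Mean rank = (5 + 7 + 6 + 3) / 4 = 5.25

5.25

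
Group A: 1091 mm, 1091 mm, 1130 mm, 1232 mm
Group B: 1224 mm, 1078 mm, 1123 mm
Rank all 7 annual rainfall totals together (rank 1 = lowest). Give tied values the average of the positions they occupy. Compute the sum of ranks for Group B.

11

Sorted (ascending): 1078, 1091, 1091, 1123, 1130, 1224, 1232
The 2 values of 1091 occupy positions 2–3 → average rank (2+3)/2 = 2.5.
Group B values → pooled ranks: 1224→6, 1078→1, 1123→4
Rank sum = 6 + 1 + 4 = 11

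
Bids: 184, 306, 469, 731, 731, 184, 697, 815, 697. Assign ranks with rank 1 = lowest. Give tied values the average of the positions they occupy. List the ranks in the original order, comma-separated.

Sorted (ascending): 184, 184, 306, 469, 697, 697, 731, 731, 815
The 2 values of 184 occupy positions 1–2 → average rank (1+2)/2 = 1.5.
The 2 values of 697 occupy positions 5–6 → average rank (5+6)/2 = 5.5.
The 2 values of 731 occupy positions 7–8 → average rank (7+8)/2 = 7.5.

1.5, 3, 4, 7.5, 7.5, 1.5, 5.5, 9, 5.5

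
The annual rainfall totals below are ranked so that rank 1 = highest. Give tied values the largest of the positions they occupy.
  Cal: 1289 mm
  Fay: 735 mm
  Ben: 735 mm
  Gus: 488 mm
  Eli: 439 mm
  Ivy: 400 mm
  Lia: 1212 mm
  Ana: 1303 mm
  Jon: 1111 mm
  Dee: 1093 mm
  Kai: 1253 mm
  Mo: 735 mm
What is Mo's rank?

9

Sorted (descending): 1303, 1289, 1253, 1212, 1111, 1093, 735, 735, 735, 488, 439, 400
The 3 values of 735 occupy positions 7–9 → each gets rank 9.
Mo has value 735 mm → rank 9.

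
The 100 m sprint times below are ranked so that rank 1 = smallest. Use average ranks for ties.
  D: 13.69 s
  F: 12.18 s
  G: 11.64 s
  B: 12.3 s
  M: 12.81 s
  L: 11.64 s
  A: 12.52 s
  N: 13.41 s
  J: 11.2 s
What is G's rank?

2.5

Sorted (ascending): 11.2, 11.64, 11.64, 12.18, 12.3, 12.52, 12.81, 13.41, 13.69
The 2 values of 11.64 occupy positions 2–3 → average rank (2+3)/2 = 2.5.
G has value 11.64 s → rank 2.5.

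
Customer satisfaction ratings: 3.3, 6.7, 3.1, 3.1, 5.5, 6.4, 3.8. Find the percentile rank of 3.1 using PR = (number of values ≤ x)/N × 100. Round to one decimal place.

28.6

N = 7.
Strictly below 3.1: 0. Equal to 3.1: 2.
PR = 2/7 × 100 = 28.6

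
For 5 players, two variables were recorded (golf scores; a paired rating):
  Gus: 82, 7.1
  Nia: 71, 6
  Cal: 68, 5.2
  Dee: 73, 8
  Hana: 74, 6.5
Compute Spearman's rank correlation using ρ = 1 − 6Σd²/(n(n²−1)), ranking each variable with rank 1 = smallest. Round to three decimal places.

Ranks of variable 1: 5, 2, 1, 3, 4
Ranks of variable 2: 4, 2, 1, 5, 3
d = r₁ − r₂: 1, 0, 0, -2, 1
d²: 1, 0, 0, 4, 1; Σd² = 6
ρ = 1 − 6·6/(5·24) = 1 − 36/120 = 0.700

0.700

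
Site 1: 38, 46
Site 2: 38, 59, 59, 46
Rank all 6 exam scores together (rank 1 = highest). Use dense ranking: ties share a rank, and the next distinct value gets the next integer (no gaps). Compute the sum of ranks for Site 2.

7

Sorted (descending): 59, 59, 46, 46, 38, 38
The 2 values of 59 share dense rank 1.
The 2 values of 46 share dense rank 2.
The 2 values of 38 share dense rank 3.
Site 2 values → pooled ranks: 38→3, 59→1, 59→1, 46→2
Rank sum = 3 + 1 + 1 + 2 = 7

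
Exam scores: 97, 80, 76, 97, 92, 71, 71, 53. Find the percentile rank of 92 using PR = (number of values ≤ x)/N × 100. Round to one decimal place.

75.0

N = 8.
Strictly below 92: 5. Equal to 92: 1.
PR = 6/8 × 100 = 75.0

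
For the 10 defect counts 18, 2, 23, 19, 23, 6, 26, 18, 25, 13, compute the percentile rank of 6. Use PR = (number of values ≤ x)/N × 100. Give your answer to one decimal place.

20.0

N = 10.
Strictly below 6: 1. Equal to 6: 1.
PR = 2/10 × 100 = 20.0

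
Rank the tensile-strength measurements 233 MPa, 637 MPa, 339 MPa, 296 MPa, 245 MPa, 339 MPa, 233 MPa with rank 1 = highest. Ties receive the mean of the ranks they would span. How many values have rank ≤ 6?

5

Sorted (descending): 637, 339, 339, 296, 245, 233, 233
The 2 values of 339 occupy positions 2–3 → average rank (2+3)/2 = 2.5.
The 2 values of 233 occupy positions 6–7 → average rank (6+7)/2 = 6.5.
Ranks ≤ 6: {1, 2.5, 2.5, 4, 5} → 5 values.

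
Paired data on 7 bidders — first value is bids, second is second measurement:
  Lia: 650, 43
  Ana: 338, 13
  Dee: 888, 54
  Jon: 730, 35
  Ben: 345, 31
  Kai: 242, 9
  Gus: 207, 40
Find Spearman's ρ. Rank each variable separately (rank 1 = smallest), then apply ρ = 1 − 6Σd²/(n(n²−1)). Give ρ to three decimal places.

Ranks of variable 1: 5, 3, 7, 6, 4, 2, 1
Ranks of variable 2: 6, 2, 7, 4, 3, 1, 5
d = r₁ − r₂: -1, 1, 0, 2, 1, 1, -4
d²: 1, 1, 0, 4, 1, 1, 16; Σd² = 24
ρ = 1 − 6·24/(7·48) = 1 − 144/336 = 0.571

0.571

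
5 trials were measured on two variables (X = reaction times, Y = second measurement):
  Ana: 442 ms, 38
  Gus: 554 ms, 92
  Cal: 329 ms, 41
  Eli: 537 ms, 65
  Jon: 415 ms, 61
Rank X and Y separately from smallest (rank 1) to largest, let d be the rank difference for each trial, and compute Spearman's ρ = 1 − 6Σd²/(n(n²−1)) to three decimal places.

0.700

Ranks of variable 1: 3, 5, 1, 4, 2
Ranks of variable 2: 1, 5, 2, 4, 3
d = r₁ − r₂: 2, 0, -1, 0, -1
d²: 4, 0, 1, 0, 1; Σd² = 6
ρ = 1 − 6·6/(5·24) = 1 − 36/120 = 0.700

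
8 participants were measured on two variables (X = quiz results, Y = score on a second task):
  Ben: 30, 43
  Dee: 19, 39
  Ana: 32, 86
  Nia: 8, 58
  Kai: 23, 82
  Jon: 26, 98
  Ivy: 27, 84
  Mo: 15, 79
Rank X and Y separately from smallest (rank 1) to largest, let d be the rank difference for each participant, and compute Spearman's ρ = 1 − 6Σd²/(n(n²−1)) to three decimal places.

0.429

Ranks of variable 1: 7, 3, 8, 1, 4, 5, 6, 2
Ranks of variable 2: 2, 1, 7, 3, 5, 8, 6, 4
d = r₁ − r₂: 5, 2, 1, -2, -1, -3, 0, -2
d²: 25, 4, 1, 4, 1, 9, 0, 4; Σd² = 48
ρ = 1 − 6·48/(8·63) = 1 − 288/504 = 0.429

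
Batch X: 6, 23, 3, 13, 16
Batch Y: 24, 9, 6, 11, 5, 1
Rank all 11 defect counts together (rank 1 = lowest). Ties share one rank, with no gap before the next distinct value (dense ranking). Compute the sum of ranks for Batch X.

Sorted (ascending): 1, 3, 5, 6, 6, 9, 11, 13, 16, 23, 24
The 2 values of 6 share dense rank 4.
Remaining distinct values take the next consecutive integers.
Batch X values → pooled ranks: 6→4, 23→9, 3→2, 13→7, 16→8
Rank sum = 4 + 9 + 2 + 7 + 8 = 30

30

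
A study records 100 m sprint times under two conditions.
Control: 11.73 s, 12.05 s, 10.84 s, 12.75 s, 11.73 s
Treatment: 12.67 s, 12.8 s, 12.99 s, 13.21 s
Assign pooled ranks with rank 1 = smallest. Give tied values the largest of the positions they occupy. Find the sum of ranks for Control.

Sorted (ascending): 10.84, 11.73, 11.73, 12.05, 12.67, 12.75, 12.8, 12.99, 13.21
The 2 values of 11.73 occupy positions 2–3 → each gets rank 3.
Control values → pooled ranks: 11.73→3, 12.05→4, 10.84→1, 12.75→6, 11.73→3
Rank sum = 3 + 4 + 1 + 6 + 3 = 17

17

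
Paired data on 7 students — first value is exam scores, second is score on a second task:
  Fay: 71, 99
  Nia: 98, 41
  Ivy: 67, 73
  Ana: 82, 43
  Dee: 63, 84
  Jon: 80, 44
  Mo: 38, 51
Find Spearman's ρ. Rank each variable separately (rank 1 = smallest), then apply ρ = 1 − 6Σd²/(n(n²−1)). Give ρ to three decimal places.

Ranks of variable 1: 4, 7, 3, 6, 2, 5, 1
Ranks of variable 2: 7, 1, 5, 2, 6, 3, 4
d = r₁ − r₂: -3, 6, -2, 4, -4, 2, -3
d²: 9, 36, 4, 16, 16, 4, 9; Σd² = 94
ρ = 1 − 6·94/(7·48) = 1 − 564/336 = -0.679

-0.679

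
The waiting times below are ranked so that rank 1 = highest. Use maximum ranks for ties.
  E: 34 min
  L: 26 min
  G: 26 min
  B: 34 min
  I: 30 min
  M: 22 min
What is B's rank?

2

Sorted (descending): 34, 34, 30, 26, 26, 22
The 2 values of 34 occupy positions 1–2 → each gets rank 2.
The 2 values of 26 occupy positions 4–5 → each gets rank 5.
B has value 34 min → rank 2.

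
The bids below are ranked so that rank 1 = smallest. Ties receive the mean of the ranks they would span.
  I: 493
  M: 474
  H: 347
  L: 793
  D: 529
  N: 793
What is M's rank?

Sorted (ascending): 347, 474, 493, 529, 793, 793
The 2 values of 793 occupy positions 5–6 → average rank (5+6)/2 = 5.5.
M has value 474 → rank 2.

2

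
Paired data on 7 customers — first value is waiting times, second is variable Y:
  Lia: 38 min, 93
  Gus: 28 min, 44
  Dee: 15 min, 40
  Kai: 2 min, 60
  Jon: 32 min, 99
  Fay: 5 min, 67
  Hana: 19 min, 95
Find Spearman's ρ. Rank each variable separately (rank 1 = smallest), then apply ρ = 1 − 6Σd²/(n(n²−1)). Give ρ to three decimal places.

0.464

Ranks of variable 1: 7, 5, 3, 1, 6, 2, 4
Ranks of variable 2: 5, 2, 1, 3, 7, 4, 6
d = r₁ − r₂: 2, 3, 2, -2, -1, -2, -2
d²: 4, 9, 4, 4, 1, 4, 4; Σd² = 30
ρ = 1 − 6·30/(7·48) = 1 − 180/336 = 0.464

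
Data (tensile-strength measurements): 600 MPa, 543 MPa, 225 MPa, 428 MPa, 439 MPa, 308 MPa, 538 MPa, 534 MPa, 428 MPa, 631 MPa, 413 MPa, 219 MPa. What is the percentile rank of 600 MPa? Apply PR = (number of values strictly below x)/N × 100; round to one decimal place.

83.3

N = 12.
Strictly below 600: 10. Equal to 600: 1.
PR = 10/12 × 100 = 83.3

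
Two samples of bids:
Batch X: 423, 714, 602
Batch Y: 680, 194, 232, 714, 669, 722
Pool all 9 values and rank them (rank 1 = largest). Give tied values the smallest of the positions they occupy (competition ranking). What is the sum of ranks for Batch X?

15

Sorted (descending): 722, 714, 714, 680, 669, 602, 423, 232, 194
The 2 values of 714 occupy positions 2–3 → each gets rank 2.
Batch X values → pooled ranks: 423→7, 714→2, 602→6
Rank sum = 7 + 2 + 6 = 15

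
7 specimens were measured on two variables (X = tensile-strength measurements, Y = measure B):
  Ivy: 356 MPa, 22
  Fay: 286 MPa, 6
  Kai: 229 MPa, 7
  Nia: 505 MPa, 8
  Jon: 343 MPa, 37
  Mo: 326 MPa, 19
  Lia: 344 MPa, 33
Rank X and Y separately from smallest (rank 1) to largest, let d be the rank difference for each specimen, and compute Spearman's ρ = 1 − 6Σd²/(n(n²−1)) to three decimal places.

0.464

Ranks of variable 1: 6, 2, 1, 7, 4, 3, 5
Ranks of variable 2: 5, 1, 2, 3, 7, 4, 6
d = r₁ − r₂: 1, 1, -1, 4, -3, -1, -1
d²: 1, 1, 1, 16, 9, 1, 1; Σd² = 30
ρ = 1 − 6·30/(7·48) = 1 − 180/336 = 0.464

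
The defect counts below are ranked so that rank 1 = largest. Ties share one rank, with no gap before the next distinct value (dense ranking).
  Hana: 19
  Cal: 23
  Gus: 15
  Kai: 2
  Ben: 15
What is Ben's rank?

3

Sorted (descending): 23, 19, 15, 15, 2
The 2 values of 15 share dense rank 3.
Remaining distinct values take the next consecutive integers.
Ben has value 15 → rank 3.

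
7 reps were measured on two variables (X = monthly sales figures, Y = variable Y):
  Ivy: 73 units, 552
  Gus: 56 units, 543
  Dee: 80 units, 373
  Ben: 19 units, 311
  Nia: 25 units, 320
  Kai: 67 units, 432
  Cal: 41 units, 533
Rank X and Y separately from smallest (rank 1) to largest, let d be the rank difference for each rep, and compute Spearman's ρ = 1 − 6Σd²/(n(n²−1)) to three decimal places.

0.536

Ranks of variable 1: 6, 4, 7, 1, 2, 5, 3
Ranks of variable 2: 7, 6, 3, 1, 2, 4, 5
d = r₁ − r₂: -1, -2, 4, 0, 0, 1, -2
d²: 1, 4, 16, 0, 0, 1, 4; Σd² = 26
ρ = 1 − 6·26/(7·48) = 1 − 156/336 = 0.536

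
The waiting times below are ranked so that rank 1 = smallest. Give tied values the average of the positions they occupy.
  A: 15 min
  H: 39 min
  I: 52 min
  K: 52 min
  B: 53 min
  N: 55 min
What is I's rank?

Sorted (ascending): 15, 39, 52, 52, 53, 55
The 2 values of 52 occupy positions 3–4 → average rank (3+4)/2 = 3.5.
I has value 52 min → rank 3.5.

3.5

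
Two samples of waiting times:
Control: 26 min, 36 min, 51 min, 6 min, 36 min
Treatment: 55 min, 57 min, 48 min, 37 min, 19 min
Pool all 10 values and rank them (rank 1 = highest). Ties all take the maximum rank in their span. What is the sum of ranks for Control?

35

Sorted (descending): 57, 55, 51, 48, 37, 36, 36, 26, 19, 6
The 2 values of 36 occupy positions 6–7 → each gets rank 7.
Control values → pooled ranks: 26→8, 36→7, 51→3, 6→10, 36→7
Rank sum = 8 + 7 + 3 + 10 + 7 = 35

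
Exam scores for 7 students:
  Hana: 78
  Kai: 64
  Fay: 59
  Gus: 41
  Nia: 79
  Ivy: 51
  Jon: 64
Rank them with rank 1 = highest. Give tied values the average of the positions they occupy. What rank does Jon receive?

Sorted (descending): 79, 78, 64, 64, 59, 51, 41
The 2 values of 64 occupy positions 3–4 → average rank (3+4)/2 = 3.5.
Jon has value 64 → rank 3.5.

3.5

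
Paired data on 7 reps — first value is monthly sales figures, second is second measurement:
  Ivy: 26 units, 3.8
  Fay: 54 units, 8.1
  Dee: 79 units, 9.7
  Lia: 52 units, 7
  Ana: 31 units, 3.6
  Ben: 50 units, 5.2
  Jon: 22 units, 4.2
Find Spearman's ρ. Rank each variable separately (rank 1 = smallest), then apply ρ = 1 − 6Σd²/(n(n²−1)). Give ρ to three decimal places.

0.857

Ranks of variable 1: 2, 6, 7, 5, 3, 4, 1
Ranks of variable 2: 2, 6, 7, 5, 1, 4, 3
d = r₁ − r₂: 0, 0, 0, 0, 2, 0, -2
d²: 0, 0, 0, 0, 4, 0, 4; Σd² = 8
ρ = 1 − 6·8/(7·48) = 1 − 48/336 = 0.857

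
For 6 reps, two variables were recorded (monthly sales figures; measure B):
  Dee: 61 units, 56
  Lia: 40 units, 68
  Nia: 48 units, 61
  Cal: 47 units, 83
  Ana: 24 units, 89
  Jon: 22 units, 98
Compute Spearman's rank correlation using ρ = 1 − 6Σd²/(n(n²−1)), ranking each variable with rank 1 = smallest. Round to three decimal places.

-0.943

Ranks of variable 1: 6, 3, 5, 4, 2, 1
Ranks of variable 2: 1, 3, 2, 4, 5, 6
d = r₁ − r₂: 5, 0, 3, 0, -3, -5
d²: 25, 0, 9, 0, 9, 25; Σd² = 68
ρ = 1 − 6·68/(6·35) = 1 − 408/210 = -0.943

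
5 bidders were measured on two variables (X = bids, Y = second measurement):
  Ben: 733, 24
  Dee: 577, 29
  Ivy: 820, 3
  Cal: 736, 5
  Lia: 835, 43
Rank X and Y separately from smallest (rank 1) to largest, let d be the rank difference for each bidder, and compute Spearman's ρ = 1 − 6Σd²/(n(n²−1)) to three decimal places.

Ranks of variable 1: 2, 1, 4, 3, 5
Ranks of variable 2: 3, 4, 1, 2, 5
d = r₁ − r₂: -1, -3, 3, 1, 0
d²: 1, 9, 9, 1, 0; Σd² = 20
ρ = 1 − 6·20/(5·24) = 1 − 120/120 = 0.000

0.000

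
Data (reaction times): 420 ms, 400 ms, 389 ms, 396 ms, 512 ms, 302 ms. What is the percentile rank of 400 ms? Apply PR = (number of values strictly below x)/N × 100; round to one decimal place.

50.0

N = 6.
Strictly below 400: 3. Equal to 400: 1.
PR = 3/6 × 100 = 50.0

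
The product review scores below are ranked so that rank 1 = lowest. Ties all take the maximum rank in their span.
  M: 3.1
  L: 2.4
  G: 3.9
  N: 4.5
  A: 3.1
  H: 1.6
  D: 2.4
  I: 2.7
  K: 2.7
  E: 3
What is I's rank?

Sorted (ascending): 1.6, 2.4, 2.4, 2.7, 2.7, 3, 3.1, 3.1, 3.9, 4.5
The 2 values of 2.4 occupy positions 2–3 → each gets rank 3.
The 2 values of 2.7 occupy positions 4–5 → each gets rank 5.
The 2 values of 3.1 occupy positions 7–8 → each gets rank 8.
I has value 2.7 → rank 5.

5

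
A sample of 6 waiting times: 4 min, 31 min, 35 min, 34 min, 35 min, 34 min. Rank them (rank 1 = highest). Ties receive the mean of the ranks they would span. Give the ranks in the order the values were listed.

6, 5, 1.5, 3.5, 1.5, 3.5

Sorted (descending): 35, 35, 34, 34, 31, 4
The 2 values of 35 occupy positions 1–2 → average rank (1+2)/2 = 1.5.
The 2 values of 34 occupy positions 3–4 → average rank (3+4)/2 = 3.5.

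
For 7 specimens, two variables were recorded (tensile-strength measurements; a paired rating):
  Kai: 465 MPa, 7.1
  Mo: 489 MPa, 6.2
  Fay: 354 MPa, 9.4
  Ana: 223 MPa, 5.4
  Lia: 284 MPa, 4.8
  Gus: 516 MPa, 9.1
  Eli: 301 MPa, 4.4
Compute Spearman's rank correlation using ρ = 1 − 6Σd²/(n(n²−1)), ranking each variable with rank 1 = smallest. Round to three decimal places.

0.607

Ranks of variable 1: 5, 6, 4, 1, 2, 7, 3
Ranks of variable 2: 5, 4, 7, 3, 2, 6, 1
d = r₁ − r₂: 0, 2, -3, -2, 0, 1, 2
d²: 0, 4, 9, 4, 0, 1, 4; Σd² = 22
ρ = 1 − 6·22/(7·48) = 1 − 132/336 = 0.607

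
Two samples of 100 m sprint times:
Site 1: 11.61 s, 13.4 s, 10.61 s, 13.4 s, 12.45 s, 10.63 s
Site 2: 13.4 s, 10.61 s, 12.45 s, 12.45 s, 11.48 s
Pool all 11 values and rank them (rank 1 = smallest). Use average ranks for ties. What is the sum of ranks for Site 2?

29.5

Sorted (ascending): 10.61, 10.61, 10.63, 11.48, 11.61, 12.45, 12.45, 12.45, 13.4, 13.4, 13.4
The 2 values of 10.61 occupy positions 1–2 → average rank (1+2)/2 = 1.5.
The 3 values of 12.45 occupy positions 6–8 → average rank 7.
The 3 values of 13.4 occupy positions 9–11 → average rank 10.
Site 2 values → pooled ranks: 13.4→10, 10.61→1.5, 12.45→7, 12.45→7, 11.48→4
Rank sum = 10 + 1.5 + 7 + 7 + 4 = 29.5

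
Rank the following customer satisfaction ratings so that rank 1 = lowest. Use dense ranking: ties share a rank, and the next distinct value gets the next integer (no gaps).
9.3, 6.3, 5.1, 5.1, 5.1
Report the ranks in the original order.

Sorted (ascending): 5.1, 5.1, 5.1, 6.3, 9.3
The 3 values of 5.1 share dense rank 1.
Remaining distinct values take the next consecutive integers.

3, 2, 1, 1, 1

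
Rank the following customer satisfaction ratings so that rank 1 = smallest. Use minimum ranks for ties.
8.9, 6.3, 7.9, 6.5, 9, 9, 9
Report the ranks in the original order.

4, 1, 3, 2, 5, 5, 5

Sorted (ascending): 6.3, 6.5, 7.9, 8.9, 9, 9, 9
The 3 values of 9 occupy positions 5–7 → each gets rank 5.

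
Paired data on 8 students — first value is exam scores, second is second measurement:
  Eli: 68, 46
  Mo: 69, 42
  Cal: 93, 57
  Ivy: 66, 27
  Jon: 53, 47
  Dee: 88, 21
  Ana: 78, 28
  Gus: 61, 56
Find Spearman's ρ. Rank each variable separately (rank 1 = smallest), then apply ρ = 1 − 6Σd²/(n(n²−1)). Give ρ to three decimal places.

Ranks of variable 1: 4, 5, 8, 3, 1, 7, 6, 2
Ranks of variable 2: 5, 4, 8, 2, 6, 1, 3, 7
d = r₁ − r₂: -1, 1, 0, 1, -5, 6, 3, -5
d²: 1, 1, 0, 1, 25, 36, 9, 25; Σd² = 98
ρ = 1 − 6·98/(8·63) = 1 − 588/504 = -0.167

-0.167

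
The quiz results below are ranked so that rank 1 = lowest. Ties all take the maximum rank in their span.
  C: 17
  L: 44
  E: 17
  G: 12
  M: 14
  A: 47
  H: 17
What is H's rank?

5

Sorted (ascending): 12, 14, 17, 17, 17, 44, 47
The 3 values of 17 occupy positions 3–5 → each gets rank 5.
H has value 17 → rank 5.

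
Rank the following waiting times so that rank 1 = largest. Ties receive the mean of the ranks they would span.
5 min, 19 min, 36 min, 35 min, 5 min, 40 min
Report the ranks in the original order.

Sorted (descending): 40, 36, 35, 19, 5, 5
The 2 values of 5 occupy positions 5–6 → average rank (5+6)/2 = 5.5.

5.5, 4, 2, 3, 5.5, 1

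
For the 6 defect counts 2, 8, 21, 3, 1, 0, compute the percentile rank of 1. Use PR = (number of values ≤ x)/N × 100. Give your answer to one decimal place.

33.3

N = 6.
Strictly below 1: 1. Equal to 1: 1.
PR = 2/6 × 100 = 33.3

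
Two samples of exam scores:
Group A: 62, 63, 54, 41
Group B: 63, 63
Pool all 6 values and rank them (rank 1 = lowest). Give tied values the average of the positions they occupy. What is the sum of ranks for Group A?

Sorted (ascending): 41, 54, 62, 63, 63, 63
The 3 values of 63 occupy positions 4–6 → average rank 5.
Group A values → pooled ranks: 62→3, 63→5, 54→2, 41→1
Rank sum = 3 + 5 + 2 + 1 = 11

11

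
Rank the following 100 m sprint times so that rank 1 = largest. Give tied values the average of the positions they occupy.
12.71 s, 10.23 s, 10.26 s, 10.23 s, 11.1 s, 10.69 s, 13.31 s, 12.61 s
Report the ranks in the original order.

Sorted (descending): 13.31, 12.71, 12.61, 11.1, 10.69, 10.26, 10.23, 10.23
The 2 values of 10.23 occupy positions 7–8 → average rank (7+8)/2 = 7.5.

2, 7.5, 6, 7.5, 4, 5, 1, 3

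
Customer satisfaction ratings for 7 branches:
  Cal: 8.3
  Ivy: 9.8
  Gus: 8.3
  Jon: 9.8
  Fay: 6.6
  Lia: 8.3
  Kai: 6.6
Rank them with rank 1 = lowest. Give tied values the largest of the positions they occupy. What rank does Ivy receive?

Sorted (ascending): 6.6, 6.6, 8.3, 8.3, 8.3, 9.8, 9.8
The 2 values of 6.6 occupy positions 1–2 → each gets rank 2.
The 3 values of 8.3 occupy positions 3–5 → each gets rank 5.
The 2 values of 9.8 occupy positions 6–7 → each gets rank 7.
Ivy has value 9.8 → rank 7.

7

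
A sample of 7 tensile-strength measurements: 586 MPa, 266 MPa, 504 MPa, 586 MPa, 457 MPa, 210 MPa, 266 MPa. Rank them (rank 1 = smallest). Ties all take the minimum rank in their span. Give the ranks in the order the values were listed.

6, 2, 5, 6, 4, 1, 2

Sorted (ascending): 210, 266, 266, 457, 504, 586, 586
The 2 values of 266 occupy positions 2–3 → each gets rank 2.
The 2 values of 586 occupy positions 6–7 → each gets rank 6.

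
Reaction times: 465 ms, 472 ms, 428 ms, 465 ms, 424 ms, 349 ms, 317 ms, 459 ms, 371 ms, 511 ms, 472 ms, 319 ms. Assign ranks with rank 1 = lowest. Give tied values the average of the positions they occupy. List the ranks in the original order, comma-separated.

8.5, 10.5, 6, 8.5, 5, 3, 1, 7, 4, 12, 10.5, 2

Sorted (ascending): 317, 319, 349, 371, 424, 428, 459, 465, 465, 472, 472, 511
The 2 values of 465 occupy positions 8–9 → average rank (8+9)/2 = 8.5.
The 2 values of 472 occupy positions 10–11 → average rank (10+11)/2 = 10.5.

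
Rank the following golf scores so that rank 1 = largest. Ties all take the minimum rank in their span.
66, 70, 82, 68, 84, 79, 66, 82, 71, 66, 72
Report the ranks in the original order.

Sorted (descending): 84, 82, 82, 79, 72, 71, 70, 68, 66, 66, 66
The 2 values of 82 occupy positions 2–3 → each gets rank 2.
The 3 values of 66 occupy positions 9–11 → each gets rank 9.

9, 7, 2, 8, 1, 4, 9, 2, 6, 9, 5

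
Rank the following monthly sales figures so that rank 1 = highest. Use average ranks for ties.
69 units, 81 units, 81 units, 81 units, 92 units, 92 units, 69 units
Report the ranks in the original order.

6.5, 4, 4, 4, 1.5, 1.5, 6.5

Sorted (descending): 92, 92, 81, 81, 81, 69, 69
The 2 values of 92 occupy positions 1–2 → average rank (1+2)/2 = 1.5.
The 3 values of 81 occupy positions 3–5 → average rank 4.
The 2 values of 69 occupy positions 6–7 → average rank (6+7)/2 = 6.5.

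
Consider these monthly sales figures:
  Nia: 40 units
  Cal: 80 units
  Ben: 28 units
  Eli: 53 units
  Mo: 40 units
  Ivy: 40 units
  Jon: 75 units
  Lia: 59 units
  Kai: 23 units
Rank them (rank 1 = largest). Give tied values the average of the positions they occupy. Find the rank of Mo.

6

Sorted (descending): 80, 75, 59, 53, 40, 40, 40, 28, 23
The 3 values of 40 occupy positions 5–7 → average rank 6.
Mo has value 40 units → rank 6.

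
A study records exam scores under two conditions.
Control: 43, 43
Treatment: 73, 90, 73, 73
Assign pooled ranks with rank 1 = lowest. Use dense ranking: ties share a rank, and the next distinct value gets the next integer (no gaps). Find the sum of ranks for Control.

Sorted (ascending): 43, 43, 73, 73, 73, 90
The 2 values of 43 share dense rank 1.
The 3 values of 73 share dense rank 2.
Remaining distinct values take the next consecutive integers.
Control values → pooled ranks: 43→1, 43→1
Rank sum = 1 + 1 = 2

2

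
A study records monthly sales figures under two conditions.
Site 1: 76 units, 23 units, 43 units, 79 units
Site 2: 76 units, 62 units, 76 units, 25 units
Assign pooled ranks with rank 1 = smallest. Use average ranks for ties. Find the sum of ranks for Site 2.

18

Sorted (ascending): 23, 25, 43, 62, 76, 76, 76, 79
The 3 values of 76 occupy positions 5–7 → average rank 6.
Site 2 values → pooled ranks: 76→6, 62→4, 76→6, 25→2
Rank sum = 6 + 4 + 6 + 2 = 18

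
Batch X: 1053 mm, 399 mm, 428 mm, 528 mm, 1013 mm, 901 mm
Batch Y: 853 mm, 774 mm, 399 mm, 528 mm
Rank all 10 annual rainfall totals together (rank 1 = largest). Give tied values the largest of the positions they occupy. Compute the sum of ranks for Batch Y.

Sorted (descending): 1053, 1013, 901, 853, 774, 528, 528, 428, 399, 399
The 2 values of 528 occupy positions 6–7 → each gets rank 7.
The 2 values of 399 occupy positions 9–10 → each gets rank 10.
Batch Y values → pooled ranks: 853→4, 774→5, 399→10, 528→7
Rank sum = 4 + 5 + 10 + 7 = 26

26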